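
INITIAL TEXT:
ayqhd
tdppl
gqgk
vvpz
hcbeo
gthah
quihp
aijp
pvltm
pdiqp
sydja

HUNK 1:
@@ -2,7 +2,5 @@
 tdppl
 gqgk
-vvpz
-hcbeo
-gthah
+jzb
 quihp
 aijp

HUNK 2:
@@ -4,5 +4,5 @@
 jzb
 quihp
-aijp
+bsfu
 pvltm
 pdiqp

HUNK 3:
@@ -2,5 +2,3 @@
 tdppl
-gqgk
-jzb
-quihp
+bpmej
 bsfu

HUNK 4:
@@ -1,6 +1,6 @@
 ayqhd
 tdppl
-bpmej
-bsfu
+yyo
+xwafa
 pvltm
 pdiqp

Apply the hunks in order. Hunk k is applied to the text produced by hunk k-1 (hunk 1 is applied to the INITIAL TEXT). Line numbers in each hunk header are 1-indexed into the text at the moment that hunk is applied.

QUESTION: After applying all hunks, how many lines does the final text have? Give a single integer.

Answer: 7

Derivation:
Hunk 1: at line 2 remove [vvpz,hcbeo,gthah] add [jzb] -> 9 lines: ayqhd tdppl gqgk jzb quihp aijp pvltm pdiqp sydja
Hunk 2: at line 4 remove [aijp] add [bsfu] -> 9 lines: ayqhd tdppl gqgk jzb quihp bsfu pvltm pdiqp sydja
Hunk 3: at line 2 remove [gqgk,jzb,quihp] add [bpmej] -> 7 lines: ayqhd tdppl bpmej bsfu pvltm pdiqp sydja
Hunk 4: at line 1 remove [bpmej,bsfu] add [yyo,xwafa] -> 7 lines: ayqhd tdppl yyo xwafa pvltm pdiqp sydja
Final line count: 7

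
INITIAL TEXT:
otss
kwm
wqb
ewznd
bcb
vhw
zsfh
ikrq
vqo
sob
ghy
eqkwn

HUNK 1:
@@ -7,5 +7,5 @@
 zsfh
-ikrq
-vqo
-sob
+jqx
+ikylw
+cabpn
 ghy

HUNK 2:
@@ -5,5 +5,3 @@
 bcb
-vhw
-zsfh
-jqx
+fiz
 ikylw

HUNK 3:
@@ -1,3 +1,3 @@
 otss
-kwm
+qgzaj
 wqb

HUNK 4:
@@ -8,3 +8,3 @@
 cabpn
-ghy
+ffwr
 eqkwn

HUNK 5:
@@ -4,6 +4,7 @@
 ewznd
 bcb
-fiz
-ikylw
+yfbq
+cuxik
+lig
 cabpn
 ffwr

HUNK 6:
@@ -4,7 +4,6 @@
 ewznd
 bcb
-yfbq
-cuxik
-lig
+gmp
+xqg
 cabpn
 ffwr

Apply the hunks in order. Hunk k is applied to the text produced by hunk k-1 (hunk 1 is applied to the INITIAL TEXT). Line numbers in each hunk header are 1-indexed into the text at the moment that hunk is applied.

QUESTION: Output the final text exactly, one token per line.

Hunk 1: at line 7 remove [ikrq,vqo,sob] add [jqx,ikylw,cabpn] -> 12 lines: otss kwm wqb ewznd bcb vhw zsfh jqx ikylw cabpn ghy eqkwn
Hunk 2: at line 5 remove [vhw,zsfh,jqx] add [fiz] -> 10 lines: otss kwm wqb ewznd bcb fiz ikylw cabpn ghy eqkwn
Hunk 3: at line 1 remove [kwm] add [qgzaj] -> 10 lines: otss qgzaj wqb ewznd bcb fiz ikylw cabpn ghy eqkwn
Hunk 4: at line 8 remove [ghy] add [ffwr] -> 10 lines: otss qgzaj wqb ewznd bcb fiz ikylw cabpn ffwr eqkwn
Hunk 5: at line 4 remove [fiz,ikylw] add [yfbq,cuxik,lig] -> 11 lines: otss qgzaj wqb ewznd bcb yfbq cuxik lig cabpn ffwr eqkwn
Hunk 6: at line 4 remove [yfbq,cuxik,lig] add [gmp,xqg] -> 10 lines: otss qgzaj wqb ewznd bcb gmp xqg cabpn ffwr eqkwn

Answer: otss
qgzaj
wqb
ewznd
bcb
gmp
xqg
cabpn
ffwr
eqkwn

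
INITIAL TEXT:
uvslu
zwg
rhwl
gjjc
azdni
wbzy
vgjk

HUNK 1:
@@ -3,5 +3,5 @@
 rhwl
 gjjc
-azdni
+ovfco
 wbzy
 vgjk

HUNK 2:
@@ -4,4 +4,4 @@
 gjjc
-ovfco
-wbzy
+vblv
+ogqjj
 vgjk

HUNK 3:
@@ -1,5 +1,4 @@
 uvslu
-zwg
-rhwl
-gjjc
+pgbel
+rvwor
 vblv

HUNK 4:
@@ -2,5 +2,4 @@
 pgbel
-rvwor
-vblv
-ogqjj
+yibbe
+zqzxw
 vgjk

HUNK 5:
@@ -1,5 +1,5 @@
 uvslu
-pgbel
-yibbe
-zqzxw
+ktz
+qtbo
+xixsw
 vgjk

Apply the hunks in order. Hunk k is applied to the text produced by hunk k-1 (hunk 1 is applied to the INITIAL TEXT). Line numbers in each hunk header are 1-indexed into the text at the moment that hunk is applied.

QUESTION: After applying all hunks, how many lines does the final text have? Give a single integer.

Answer: 5

Derivation:
Hunk 1: at line 3 remove [azdni] add [ovfco] -> 7 lines: uvslu zwg rhwl gjjc ovfco wbzy vgjk
Hunk 2: at line 4 remove [ovfco,wbzy] add [vblv,ogqjj] -> 7 lines: uvslu zwg rhwl gjjc vblv ogqjj vgjk
Hunk 3: at line 1 remove [zwg,rhwl,gjjc] add [pgbel,rvwor] -> 6 lines: uvslu pgbel rvwor vblv ogqjj vgjk
Hunk 4: at line 2 remove [rvwor,vblv,ogqjj] add [yibbe,zqzxw] -> 5 lines: uvslu pgbel yibbe zqzxw vgjk
Hunk 5: at line 1 remove [pgbel,yibbe,zqzxw] add [ktz,qtbo,xixsw] -> 5 lines: uvslu ktz qtbo xixsw vgjk
Final line count: 5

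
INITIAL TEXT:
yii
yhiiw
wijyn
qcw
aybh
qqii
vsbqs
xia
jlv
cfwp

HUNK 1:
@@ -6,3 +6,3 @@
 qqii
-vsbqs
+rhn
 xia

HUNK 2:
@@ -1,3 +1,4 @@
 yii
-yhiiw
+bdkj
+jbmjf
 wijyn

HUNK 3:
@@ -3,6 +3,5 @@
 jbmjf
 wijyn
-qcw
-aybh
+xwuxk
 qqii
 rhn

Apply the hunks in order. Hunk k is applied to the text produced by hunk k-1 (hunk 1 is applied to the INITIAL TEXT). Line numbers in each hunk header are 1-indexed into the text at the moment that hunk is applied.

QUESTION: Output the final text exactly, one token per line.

Hunk 1: at line 6 remove [vsbqs] add [rhn] -> 10 lines: yii yhiiw wijyn qcw aybh qqii rhn xia jlv cfwp
Hunk 2: at line 1 remove [yhiiw] add [bdkj,jbmjf] -> 11 lines: yii bdkj jbmjf wijyn qcw aybh qqii rhn xia jlv cfwp
Hunk 3: at line 3 remove [qcw,aybh] add [xwuxk] -> 10 lines: yii bdkj jbmjf wijyn xwuxk qqii rhn xia jlv cfwp

Answer: yii
bdkj
jbmjf
wijyn
xwuxk
qqii
rhn
xia
jlv
cfwp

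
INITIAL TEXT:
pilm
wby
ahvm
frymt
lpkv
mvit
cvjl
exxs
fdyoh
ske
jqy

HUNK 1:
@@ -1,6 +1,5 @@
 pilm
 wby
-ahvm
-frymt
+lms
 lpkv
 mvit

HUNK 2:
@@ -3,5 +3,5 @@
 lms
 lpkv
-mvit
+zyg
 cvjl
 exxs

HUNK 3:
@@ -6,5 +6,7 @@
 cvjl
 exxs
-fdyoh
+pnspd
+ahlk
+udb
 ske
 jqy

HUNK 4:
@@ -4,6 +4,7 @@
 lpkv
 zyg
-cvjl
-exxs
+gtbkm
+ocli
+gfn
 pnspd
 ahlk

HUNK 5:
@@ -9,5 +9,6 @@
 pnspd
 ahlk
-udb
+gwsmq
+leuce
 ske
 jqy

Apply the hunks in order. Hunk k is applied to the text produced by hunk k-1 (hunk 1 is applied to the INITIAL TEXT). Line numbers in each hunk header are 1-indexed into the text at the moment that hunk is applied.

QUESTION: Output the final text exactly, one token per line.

Answer: pilm
wby
lms
lpkv
zyg
gtbkm
ocli
gfn
pnspd
ahlk
gwsmq
leuce
ske
jqy

Derivation:
Hunk 1: at line 1 remove [ahvm,frymt] add [lms] -> 10 lines: pilm wby lms lpkv mvit cvjl exxs fdyoh ske jqy
Hunk 2: at line 3 remove [mvit] add [zyg] -> 10 lines: pilm wby lms lpkv zyg cvjl exxs fdyoh ske jqy
Hunk 3: at line 6 remove [fdyoh] add [pnspd,ahlk,udb] -> 12 lines: pilm wby lms lpkv zyg cvjl exxs pnspd ahlk udb ske jqy
Hunk 4: at line 4 remove [cvjl,exxs] add [gtbkm,ocli,gfn] -> 13 lines: pilm wby lms lpkv zyg gtbkm ocli gfn pnspd ahlk udb ske jqy
Hunk 5: at line 9 remove [udb] add [gwsmq,leuce] -> 14 lines: pilm wby lms lpkv zyg gtbkm ocli gfn pnspd ahlk gwsmq leuce ske jqy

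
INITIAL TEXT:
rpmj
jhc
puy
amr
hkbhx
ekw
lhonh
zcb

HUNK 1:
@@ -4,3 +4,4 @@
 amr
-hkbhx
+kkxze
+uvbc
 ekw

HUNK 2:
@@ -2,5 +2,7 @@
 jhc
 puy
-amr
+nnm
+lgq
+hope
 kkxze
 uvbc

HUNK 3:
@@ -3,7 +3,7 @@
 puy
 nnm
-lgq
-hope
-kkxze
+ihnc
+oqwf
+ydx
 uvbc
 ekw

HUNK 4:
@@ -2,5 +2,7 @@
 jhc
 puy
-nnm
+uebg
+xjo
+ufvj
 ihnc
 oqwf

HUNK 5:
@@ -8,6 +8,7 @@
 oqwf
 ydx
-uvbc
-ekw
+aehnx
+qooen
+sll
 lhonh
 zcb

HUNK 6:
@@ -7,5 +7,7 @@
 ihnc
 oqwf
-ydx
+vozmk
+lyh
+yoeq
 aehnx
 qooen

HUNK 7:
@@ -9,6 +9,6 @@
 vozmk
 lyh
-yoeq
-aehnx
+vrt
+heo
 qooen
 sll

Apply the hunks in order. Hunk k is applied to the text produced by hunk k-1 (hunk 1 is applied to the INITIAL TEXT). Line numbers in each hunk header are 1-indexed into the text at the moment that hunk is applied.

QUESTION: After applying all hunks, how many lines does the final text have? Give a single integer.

Hunk 1: at line 4 remove [hkbhx] add [kkxze,uvbc] -> 9 lines: rpmj jhc puy amr kkxze uvbc ekw lhonh zcb
Hunk 2: at line 2 remove [amr] add [nnm,lgq,hope] -> 11 lines: rpmj jhc puy nnm lgq hope kkxze uvbc ekw lhonh zcb
Hunk 3: at line 3 remove [lgq,hope,kkxze] add [ihnc,oqwf,ydx] -> 11 lines: rpmj jhc puy nnm ihnc oqwf ydx uvbc ekw lhonh zcb
Hunk 4: at line 2 remove [nnm] add [uebg,xjo,ufvj] -> 13 lines: rpmj jhc puy uebg xjo ufvj ihnc oqwf ydx uvbc ekw lhonh zcb
Hunk 5: at line 8 remove [uvbc,ekw] add [aehnx,qooen,sll] -> 14 lines: rpmj jhc puy uebg xjo ufvj ihnc oqwf ydx aehnx qooen sll lhonh zcb
Hunk 6: at line 7 remove [ydx] add [vozmk,lyh,yoeq] -> 16 lines: rpmj jhc puy uebg xjo ufvj ihnc oqwf vozmk lyh yoeq aehnx qooen sll lhonh zcb
Hunk 7: at line 9 remove [yoeq,aehnx] add [vrt,heo] -> 16 lines: rpmj jhc puy uebg xjo ufvj ihnc oqwf vozmk lyh vrt heo qooen sll lhonh zcb
Final line count: 16

Answer: 16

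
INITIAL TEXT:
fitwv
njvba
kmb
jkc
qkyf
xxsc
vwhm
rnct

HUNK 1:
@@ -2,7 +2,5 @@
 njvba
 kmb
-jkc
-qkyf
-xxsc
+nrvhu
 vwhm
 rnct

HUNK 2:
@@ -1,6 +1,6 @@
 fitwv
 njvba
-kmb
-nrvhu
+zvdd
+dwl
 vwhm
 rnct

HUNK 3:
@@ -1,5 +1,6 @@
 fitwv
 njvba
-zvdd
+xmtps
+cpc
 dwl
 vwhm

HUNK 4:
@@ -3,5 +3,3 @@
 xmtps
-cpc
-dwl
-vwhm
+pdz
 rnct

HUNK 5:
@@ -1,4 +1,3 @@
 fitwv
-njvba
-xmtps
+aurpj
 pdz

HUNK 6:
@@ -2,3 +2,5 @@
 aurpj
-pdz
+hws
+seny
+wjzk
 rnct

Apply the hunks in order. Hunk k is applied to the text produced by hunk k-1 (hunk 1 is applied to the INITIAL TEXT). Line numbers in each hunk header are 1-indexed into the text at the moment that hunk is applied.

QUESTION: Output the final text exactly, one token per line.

Hunk 1: at line 2 remove [jkc,qkyf,xxsc] add [nrvhu] -> 6 lines: fitwv njvba kmb nrvhu vwhm rnct
Hunk 2: at line 1 remove [kmb,nrvhu] add [zvdd,dwl] -> 6 lines: fitwv njvba zvdd dwl vwhm rnct
Hunk 3: at line 1 remove [zvdd] add [xmtps,cpc] -> 7 lines: fitwv njvba xmtps cpc dwl vwhm rnct
Hunk 4: at line 3 remove [cpc,dwl,vwhm] add [pdz] -> 5 lines: fitwv njvba xmtps pdz rnct
Hunk 5: at line 1 remove [njvba,xmtps] add [aurpj] -> 4 lines: fitwv aurpj pdz rnct
Hunk 6: at line 2 remove [pdz] add [hws,seny,wjzk] -> 6 lines: fitwv aurpj hws seny wjzk rnct

Answer: fitwv
aurpj
hws
seny
wjzk
rnct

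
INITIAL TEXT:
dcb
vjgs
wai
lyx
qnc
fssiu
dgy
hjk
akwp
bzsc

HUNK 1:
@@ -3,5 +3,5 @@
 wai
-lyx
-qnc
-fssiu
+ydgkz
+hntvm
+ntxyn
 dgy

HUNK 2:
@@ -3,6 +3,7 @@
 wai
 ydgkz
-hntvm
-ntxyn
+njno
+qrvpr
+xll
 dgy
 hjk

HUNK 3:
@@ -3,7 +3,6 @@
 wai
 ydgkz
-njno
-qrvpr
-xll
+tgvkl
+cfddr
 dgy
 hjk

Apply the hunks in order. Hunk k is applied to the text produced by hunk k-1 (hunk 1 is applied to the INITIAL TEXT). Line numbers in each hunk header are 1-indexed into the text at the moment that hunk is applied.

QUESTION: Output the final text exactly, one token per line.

Answer: dcb
vjgs
wai
ydgkz
tgvkl
cfddr
dgy
hjk
akwp
bzsc

Derivation:
Hunk 1: at line 3 remove [lyx,qnc,fssiu] add [ydgkz,hntvm,ntxyn] -> 10 lines: dcb vjgs wai ydgkz hntvm ntxyn dgy hjk akwp bzsc
Hunk 2: at line 3 remove [hntvm,ntxyn] add [njno,qrvpr,xll] -> 11 lines: dcb vjgs wai ydgkz njno qrvpr xll dgy hjk akwp bzsc
Hunk 3: at line 3 remove [njno,qrvpr,xll] add [tgvkl,cfddr] -> 10 lines: dcb vjgs wai ydgkz tgvkl cfddr dgy hjk akwp bzsc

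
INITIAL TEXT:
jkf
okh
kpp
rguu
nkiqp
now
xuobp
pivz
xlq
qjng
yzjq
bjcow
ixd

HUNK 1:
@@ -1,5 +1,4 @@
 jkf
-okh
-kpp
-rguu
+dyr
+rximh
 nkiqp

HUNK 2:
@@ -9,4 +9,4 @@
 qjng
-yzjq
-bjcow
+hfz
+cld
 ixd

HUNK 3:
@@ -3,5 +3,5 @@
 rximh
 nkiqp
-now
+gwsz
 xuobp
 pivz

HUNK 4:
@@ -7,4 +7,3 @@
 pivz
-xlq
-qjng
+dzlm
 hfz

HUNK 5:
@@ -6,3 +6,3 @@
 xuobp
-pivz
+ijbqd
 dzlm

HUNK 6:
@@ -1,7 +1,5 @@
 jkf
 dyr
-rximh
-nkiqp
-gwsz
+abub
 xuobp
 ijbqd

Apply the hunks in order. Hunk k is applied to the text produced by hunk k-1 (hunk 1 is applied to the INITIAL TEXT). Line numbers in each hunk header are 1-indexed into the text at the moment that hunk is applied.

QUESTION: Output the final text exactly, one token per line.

Hunk 1: at line 1 remove [okh,kpp,rguu] add [dyr,rximh] -> 12 lines: jkf dyr rximh nkiqp now xuobp pivz xlq qjng yzjq bjcow ixd
Hunk 2: at line 9 remove [yzjq,bjcow] add [hfz,cld] -> 12 lines: jkf dyr rximh nkiqp now xuobp pivz xlq qjng hfz cld ixd
Hunk 3: at line 3 remove [now] add [gwsz] -> 12 lines: jkf dyr rximh nkiqp gwsz xuobp pivz xlq qjng hfz cld ixd
Hunk 4: at line 7 remove [xlq,qjng] add [dzlm] -> 11 lines: jkf dyr rximh nkiqp gwsz xuobp pivz dzlm hfz cld ixd
Hunk 5: at line 6 remove [pivz] add [ijbqd] -> 11 lines: jkf dyr rximh nkiqp gwsz xuobp ijbqd dzlm hfz cld ixd
Hunk 6: at line 1 remove [rximh,nkiqp,gwsz] add [abub] -> 9 lines: jkf dyr abub xuobp ijbqd dzlm hfz cld ixd

Answer: jkf
dyr
abub
xuobp
ijbqd
dzlm
hfz
cld
ixd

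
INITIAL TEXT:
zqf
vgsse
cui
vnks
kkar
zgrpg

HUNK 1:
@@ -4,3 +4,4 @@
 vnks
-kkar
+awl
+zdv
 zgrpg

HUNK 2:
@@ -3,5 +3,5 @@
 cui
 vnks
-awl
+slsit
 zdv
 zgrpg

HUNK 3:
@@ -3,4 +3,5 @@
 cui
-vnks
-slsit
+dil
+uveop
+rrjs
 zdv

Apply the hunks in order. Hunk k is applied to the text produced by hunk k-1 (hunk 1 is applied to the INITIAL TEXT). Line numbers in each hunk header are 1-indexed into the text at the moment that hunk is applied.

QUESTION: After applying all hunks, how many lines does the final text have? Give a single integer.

Answer: 8

Derivation:
Hunk 1: at line 4 remove [kkar] add [awl,zdv] -> 7 lines: zqf vgsse cui vnks awl zdv zgrpg
Hunk 2: at line 3 remove [awl] add [slsit] -> 7 lines: zqf vgsse cui vnks slsit zdv zgrpg
Hunk 3: at line 3 remove [vnks,slsit] add [dil,uveop,rrjs] -> 8 lines: zqf vgsse cui dil uveop rrjs zdv zgrpg
Final line count: 8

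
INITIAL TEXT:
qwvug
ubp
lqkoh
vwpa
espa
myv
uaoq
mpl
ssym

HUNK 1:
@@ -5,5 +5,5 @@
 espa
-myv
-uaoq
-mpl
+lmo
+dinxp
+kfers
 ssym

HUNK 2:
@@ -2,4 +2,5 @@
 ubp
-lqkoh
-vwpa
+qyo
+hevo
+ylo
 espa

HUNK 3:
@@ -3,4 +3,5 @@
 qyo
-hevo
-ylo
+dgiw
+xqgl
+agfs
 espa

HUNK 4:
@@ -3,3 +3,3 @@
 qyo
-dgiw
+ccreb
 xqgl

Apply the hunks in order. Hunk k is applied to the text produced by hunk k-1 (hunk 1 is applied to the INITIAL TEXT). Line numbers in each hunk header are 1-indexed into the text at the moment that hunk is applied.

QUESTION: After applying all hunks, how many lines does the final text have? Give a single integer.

Answer: 11

Derivation:
Hunk 1: at line 5 remove [myv,uaoq,mpl] add [lmo,dinxp,kfers] -> 9 lines: qwvug ubp lqkoh vwpa espa lmo dinxp kfers ssym
Hunk 2: at line 2 remove [lqkoh,vwpa] add [qyo,hevo,ylo] -> 10 lines: qwvug ubp qyo hevo ylo espa lmo dinxp kfers ssym
Hunk 3: at line 3 remove [hevo,ylo] add [dgiw,xqgl,agfs] -> 11 lines: qwvug ubp qyo dgiw xqgl agfs espa lmo dinxp kfers ssym
Hunk 4: at line 3 remove [dgiw] add [ccreb] -> 11 lines: qwvug ubp qyo ccreb xqgl agfs espa lmo dinxp kfers ssym
Final line count: 11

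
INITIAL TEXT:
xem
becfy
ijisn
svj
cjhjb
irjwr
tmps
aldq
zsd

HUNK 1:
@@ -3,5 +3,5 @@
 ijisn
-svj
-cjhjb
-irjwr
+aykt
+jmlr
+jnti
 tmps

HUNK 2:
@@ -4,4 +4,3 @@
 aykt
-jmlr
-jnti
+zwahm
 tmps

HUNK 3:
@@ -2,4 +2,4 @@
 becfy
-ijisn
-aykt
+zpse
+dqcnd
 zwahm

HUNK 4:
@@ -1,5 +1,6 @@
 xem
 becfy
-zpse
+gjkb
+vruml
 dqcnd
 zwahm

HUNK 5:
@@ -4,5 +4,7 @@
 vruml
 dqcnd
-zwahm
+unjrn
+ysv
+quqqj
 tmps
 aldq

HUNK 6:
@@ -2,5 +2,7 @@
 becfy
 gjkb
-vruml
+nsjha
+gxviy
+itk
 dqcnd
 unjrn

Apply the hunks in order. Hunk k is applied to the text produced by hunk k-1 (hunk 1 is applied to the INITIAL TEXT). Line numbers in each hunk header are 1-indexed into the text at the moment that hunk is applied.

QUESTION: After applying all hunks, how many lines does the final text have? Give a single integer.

Hunk 1: at line 3 remove [svj,cjhjb,irjwr] add [aykt,jmlr,jnti] -> 9 lines: xem becfy ijisn aykt jmlr jnti tmps aldq zsd
Hunk 2: at line 4 remove [jmlr,jnti] add [zwahm] -> 8 lines: xem becfy ijisn aykt zwahm tmps aldq zsd
Hunk 3: at line 2 remove [ijisn,aykt] add [zpse,dqcnd] -> 8 lines: xem becfy zpse dqcnd zwahm tmps aldq zsd
Hunk 4: at line 1 remove [zpse] add [gjkb,vruml] -> 9 lines: xem becfy gjkb vruml dqcnd zwahm tmps aldq zsd
Hunk 5: at line 4 remove [zwahm] add [unjrn,ysv,quqqj] -> 11 lines: xem becfy gjkb vruml dqcnd unjrn ysv quqqj tmps aldq zsd
Hunk 6: at line 2 remove [vruml] add [nsjha,gxviy,itk] -> 13 lines: xem becfy gjkb nsjha gxviy itk dqcnd unjrn ysv quqqj tmps aldq zsd
Final line count: 13

Answer: 13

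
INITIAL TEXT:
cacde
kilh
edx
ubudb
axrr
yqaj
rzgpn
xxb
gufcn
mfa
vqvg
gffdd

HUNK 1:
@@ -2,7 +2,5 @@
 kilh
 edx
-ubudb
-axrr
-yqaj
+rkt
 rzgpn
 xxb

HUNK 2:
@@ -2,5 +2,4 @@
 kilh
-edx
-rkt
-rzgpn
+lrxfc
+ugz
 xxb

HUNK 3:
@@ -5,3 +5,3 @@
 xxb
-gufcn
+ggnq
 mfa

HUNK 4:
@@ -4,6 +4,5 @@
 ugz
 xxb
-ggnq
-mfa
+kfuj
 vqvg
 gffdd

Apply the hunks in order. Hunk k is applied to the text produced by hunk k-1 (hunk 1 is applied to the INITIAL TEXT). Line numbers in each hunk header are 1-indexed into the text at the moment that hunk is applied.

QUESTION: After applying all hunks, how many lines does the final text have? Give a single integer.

Answer: 8

Derivation:
Hunk 1: at line 2 remove [ubudb,axrr,yqaj] add [rkt] -> 10 lines: cacde kilh edx rkt rzgpn xxb gufcn mfa vqvg gffdd
Hunk 2: at line 2 remove [edx,rkt,rzgpn] add [lrxfc,ugz] -> 9 lines: cacde kilh lrxfc ugz xxb gufcn mfa vqvg gffdd
Hunk 3: at line 5 remove [gufcn] add [ggnq] -> 9 lines: cacde kilh lrxfc ugz xxb ggnq mfa vqvg gffdd
Hunk 4: at line 4 remove [ggnq,mfa] add [kfuj] -> 8 lines: cacde kilh lrxfc ugz xxb kfuj vqvg gffdd
Final line count: 8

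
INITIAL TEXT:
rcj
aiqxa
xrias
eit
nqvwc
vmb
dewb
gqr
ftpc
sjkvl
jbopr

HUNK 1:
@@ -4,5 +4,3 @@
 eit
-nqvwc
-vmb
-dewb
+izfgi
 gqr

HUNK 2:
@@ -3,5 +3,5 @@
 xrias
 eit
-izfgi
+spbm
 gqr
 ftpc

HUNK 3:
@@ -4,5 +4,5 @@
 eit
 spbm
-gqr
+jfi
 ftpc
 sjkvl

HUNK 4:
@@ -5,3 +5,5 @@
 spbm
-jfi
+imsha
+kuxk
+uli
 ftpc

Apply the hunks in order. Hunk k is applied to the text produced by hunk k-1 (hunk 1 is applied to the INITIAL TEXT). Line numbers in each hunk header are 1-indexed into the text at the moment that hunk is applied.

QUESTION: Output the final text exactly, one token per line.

Hunk 1: at line 4 remove [nqvwc,vmb,dewb] add [izfgi] -> 9 lines: rcj aiqxa xrias eit izfgi gqr ftpc sjkvl jbopr
Hunk 2: at line 3 remove [izfgi] add [spbm] -> 9 lines: rcj aiqxa xrias eit spbm gqr ftpc sjkvl jbopr
Hunk 3: at line 4 remove [gqr] add [jfi] -> 9 lines: rcj aiqxa xrias eit spbm jfi ftpc sjkvl jbopr
Hunk 4: at line 5 remove [jfi] add [imsha,kuxk,uli] -> 11 lines: rcj aiqxa xrias eit spbm imsha kuxk uli ftpc sjkvl jbopr

Answer: rcj
aiqxa
xrias
eit
spbm
imsha
kuxk
uli
ftpc
sjkvl
jbopr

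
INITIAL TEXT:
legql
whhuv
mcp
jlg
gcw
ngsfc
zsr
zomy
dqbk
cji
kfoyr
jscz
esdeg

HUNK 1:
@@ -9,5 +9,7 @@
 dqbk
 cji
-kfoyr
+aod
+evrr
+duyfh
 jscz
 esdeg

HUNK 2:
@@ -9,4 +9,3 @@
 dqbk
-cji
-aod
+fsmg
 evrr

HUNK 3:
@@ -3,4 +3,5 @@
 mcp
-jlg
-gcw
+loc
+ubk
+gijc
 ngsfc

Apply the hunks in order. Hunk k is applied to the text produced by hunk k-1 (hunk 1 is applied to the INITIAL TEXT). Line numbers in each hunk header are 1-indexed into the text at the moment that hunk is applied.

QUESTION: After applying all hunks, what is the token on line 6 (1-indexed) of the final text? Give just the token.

Answer: gijc

Derivation:
Hunk 1: at line 9 remove [kfoyr] add [aod,evrr,duyfh] -> 15 lines: legql whhuv mcp jlg gcw ngsfc zsr zomy dqbk cji aod evrr duyfh jscz esdeg
Hunk 2: at line 9 remove [cji,aod] add [fsmg] -> 14 lines: legql whhuv mcp jlg gcw ngsfc zsr zomy dqbk fsmg evrr duyfh jscz esdeg
Hunk 3: at line 3 remove [jlg,gcw] add [loc,ubk,gijc] -> 15 lines: legql whhuv mcp loc ubk gijc ngsfc zsr zomy dqbk fsmg evrr duyfh jscz esdeg
Final line 6: gijc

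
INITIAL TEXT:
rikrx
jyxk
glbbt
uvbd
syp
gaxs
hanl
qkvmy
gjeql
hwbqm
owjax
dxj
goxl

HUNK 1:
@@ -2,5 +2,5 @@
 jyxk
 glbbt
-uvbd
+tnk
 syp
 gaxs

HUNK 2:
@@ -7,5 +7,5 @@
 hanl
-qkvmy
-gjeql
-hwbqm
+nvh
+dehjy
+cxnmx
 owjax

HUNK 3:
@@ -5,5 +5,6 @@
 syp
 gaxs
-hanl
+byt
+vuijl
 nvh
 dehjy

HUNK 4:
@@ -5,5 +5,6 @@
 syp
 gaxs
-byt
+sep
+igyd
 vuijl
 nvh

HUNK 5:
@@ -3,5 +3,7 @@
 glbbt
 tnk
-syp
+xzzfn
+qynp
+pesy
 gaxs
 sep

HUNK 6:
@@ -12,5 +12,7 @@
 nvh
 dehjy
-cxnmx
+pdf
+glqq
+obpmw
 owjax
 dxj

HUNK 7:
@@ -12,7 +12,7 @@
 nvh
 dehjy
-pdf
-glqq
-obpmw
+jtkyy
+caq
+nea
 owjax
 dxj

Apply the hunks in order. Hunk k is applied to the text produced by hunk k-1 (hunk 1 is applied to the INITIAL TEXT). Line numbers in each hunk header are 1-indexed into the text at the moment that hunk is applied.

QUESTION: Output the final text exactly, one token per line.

Hunk 1: at line 2 remove [uvbd] add [tnk] -> 13 lines: rikrx jyxk glbbt tnk syp gaxs hanl qkvmy gjeql hwbqm owjax dxj goxl
Hunk 2: at line 7 remove [qkvmy,gjeql,hwbqm] add [nvh,dehjy,cxnmx] -> 13 lines: rikrx jyxk glbbt tnk syp gaxs hanl nvh dehjy cxnmx owjax dxj goxl
Hunk 3: at line 5 remove [hanl] add [byt,vuijl] -> 14 lines: rikrx jyxk glbbt tnk syp gaxs byt vuijl nvh dehjy cxnmx owjax dxj goxl
Hunk 4: at line 5 remove [byt] add [sep,igyd] -> 15 lines: rikrx jyxk glbbt tnk syp gaxs sep igyd vuijl nvh dehjy cxnmx owjax dxj goxl
Hunk 5: at line 3 remove [syp] add [xzzfn,qynp,pesy] -> 17 lines: rikrx jyxk glbbt tnk xzzfn qynp pesy gaxs sep igyd vuijl nvh dehjy cxnmx owjax dxj goxl
Hunk 6: at line 12 remove [cxnmx] add [pdf,glqq,obpmw] -> 19 lines: rikrx jyxk glbbt tnk xzzfn qynp pesy gaxs sep igyd vuijl nvh dehjy pdf glqq obpmw owjax dxj goxl
Hunk 7: at line 12 remove [pdf,glqq,obpmw] add [jtkyy,caq,nea] -> 19 lines: rikrx jyxk glbbt tnk xzzfn qynp pesy gaxs sep igyd vuijl nvh dehjy jtkyy caq nea owjax dxj goxl

Answer: rikrx
jyxk
glbbt
tnk
xzzfn
qynp
pesy
gaxs
sep
igyd
vuijl
nvh
dehjy
jtkyy
caq
nea
owjax
dxj
goxl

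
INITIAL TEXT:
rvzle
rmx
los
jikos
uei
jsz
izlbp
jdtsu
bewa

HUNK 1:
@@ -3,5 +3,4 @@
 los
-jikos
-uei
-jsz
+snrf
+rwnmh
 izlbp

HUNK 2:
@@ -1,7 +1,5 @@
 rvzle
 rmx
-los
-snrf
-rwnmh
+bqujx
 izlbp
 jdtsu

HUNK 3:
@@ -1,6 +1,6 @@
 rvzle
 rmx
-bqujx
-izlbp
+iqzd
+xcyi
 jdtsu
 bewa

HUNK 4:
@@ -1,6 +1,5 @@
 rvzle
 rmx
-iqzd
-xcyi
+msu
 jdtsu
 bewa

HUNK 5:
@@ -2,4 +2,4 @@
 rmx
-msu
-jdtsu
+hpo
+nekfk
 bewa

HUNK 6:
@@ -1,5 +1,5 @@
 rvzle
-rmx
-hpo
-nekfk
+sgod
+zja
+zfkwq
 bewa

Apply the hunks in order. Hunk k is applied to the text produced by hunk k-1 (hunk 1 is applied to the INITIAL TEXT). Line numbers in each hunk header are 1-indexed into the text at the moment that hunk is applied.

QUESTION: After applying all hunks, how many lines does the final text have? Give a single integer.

Hunk 1: at line 3 remove [jikos,uei,jsz] add [snrf,rwnmh] -> 8 lines: rvzle rmx los snrf rwnmh izlbp jdtsu bewa
Hunk 2: at line 1 remove [los,snrf,rwnmh] add [bqujx] -> 6 lines: rvzle rmx bqujx izlbp jdtsu bewa
Hunk 3: at line 1 remove [bqujx,izlbp] add [iqzd,xcyi] -> 6 lines: rvzle rmx iqzd xcyi jdtsu bewa
Hunk 4: at line 1 remove [iqzd,xcyi] add [msu] -> 5 lines: rvzle rmx msu jdtsu bewa
Hunk 5: at line 2 remove [msu,jdtsu] add [hpo,nekfk] -> 5 lines: rvzle rmx hpo nekfk bewa
Hunk 6: at line 1 remove [rmx,hpo,nekfk] add [sgod,zja,zfkwq] -> 5 lines: rvzle sgod zja zfkwq bewa
Final line count: 5

Answer: 5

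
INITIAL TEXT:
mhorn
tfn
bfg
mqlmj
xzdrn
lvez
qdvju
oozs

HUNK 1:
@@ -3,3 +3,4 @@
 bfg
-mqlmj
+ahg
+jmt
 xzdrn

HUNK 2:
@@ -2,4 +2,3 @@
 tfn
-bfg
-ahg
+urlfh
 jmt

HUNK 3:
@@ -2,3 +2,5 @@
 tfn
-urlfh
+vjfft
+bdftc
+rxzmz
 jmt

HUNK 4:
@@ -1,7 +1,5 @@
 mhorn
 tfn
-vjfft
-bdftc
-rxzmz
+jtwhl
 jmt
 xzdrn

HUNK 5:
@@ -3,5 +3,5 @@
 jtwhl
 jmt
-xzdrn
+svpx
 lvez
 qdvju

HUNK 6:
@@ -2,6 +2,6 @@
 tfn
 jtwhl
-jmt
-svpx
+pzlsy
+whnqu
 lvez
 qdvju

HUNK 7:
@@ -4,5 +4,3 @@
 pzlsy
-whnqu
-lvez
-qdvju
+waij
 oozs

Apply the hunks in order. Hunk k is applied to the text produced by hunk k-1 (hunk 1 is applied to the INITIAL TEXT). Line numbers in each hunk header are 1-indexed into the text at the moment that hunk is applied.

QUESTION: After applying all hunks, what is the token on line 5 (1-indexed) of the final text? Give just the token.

Hunk 1: at line 3 remove [mqlmj] add [ahg,jmt] -> 9 lines: mhorn tfn bfg ahg jmt xzdrn lvez qdvju oozs
Hunk 2: at line 2 remove [bfg,ahg] add [urlfh] -> 8 lines: mhorn tfn urlfh jmt xzdrn lvez qdvju oozs
Hunk 3: at line 2 remove [urlfh] add [vjfft,bdftc,rxzmz] -> 10 lines: mhorn tfn vjfft bdftc rxzmz jmt xzdrn lvez qdvju oozs
Hunk 4: at line 1 remove [vjfft,bdftc,rxzmz] add [jtwhl] -> 8 lines: mhorn tfn jtwhl jmt xzdrn lvez qdvju oozs
Hunk 5: at line 3 remove [xzdrn] add [svpx] -> 8 lines: mhorn tfn jtwhl jmt svpx lvez qdvju oozs
Hunk 6: at line 2 remove [jmt,svpx] add [pzlsy,whnqu] -> 8 lines: mhorn tfn jtwhl pzlsy whnqu lvez qdvju oozs
Hunk 7: at line 4 remove [whnqu,lvez,qdvju] add [waij] -> 6 lines: mhorn tfn jtwhl pzlsy waij oozs
Final line 5: waij

Answer: waij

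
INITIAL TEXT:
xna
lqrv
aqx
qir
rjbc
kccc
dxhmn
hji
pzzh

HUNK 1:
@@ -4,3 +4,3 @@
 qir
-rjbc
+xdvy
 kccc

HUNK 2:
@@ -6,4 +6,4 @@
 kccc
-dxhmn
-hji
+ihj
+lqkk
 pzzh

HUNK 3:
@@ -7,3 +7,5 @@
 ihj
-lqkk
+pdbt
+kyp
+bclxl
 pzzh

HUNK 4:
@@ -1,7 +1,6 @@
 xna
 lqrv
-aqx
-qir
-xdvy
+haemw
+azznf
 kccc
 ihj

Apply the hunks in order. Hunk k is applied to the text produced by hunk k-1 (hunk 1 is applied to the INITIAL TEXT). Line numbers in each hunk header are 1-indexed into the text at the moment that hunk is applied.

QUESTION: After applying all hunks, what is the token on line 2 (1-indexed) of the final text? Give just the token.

Hunk 1: at line 4 remove [rjbc] add [xdvy] -> 9 lines: xna lqrv aqx qir xdvy kccc dxhmn hji pzzh
Hunk 2: at line 6 remove [dxhmn,hji] add [ihj,lqkk] -> 9 lines: xna lqrv aqx qir xdvy kccc ihj lqkk pzzh
Hunk 3: at line 7 remove [lqkk] add [pdbt,kyp,bclxl] -> 11 lines: xna lqrv aqx qir xdvy kccc ihj pdbt kyp bclxl pzzh
Hunk 4: at line 1 remove [aqx,qir,xdvy] add [haemw,azznf] -> 10 lines: xna lqrv haemw azznf kccc ihj pdbt kyp bclxl pzzh
Final line 2: lqrv

Answer: lqrv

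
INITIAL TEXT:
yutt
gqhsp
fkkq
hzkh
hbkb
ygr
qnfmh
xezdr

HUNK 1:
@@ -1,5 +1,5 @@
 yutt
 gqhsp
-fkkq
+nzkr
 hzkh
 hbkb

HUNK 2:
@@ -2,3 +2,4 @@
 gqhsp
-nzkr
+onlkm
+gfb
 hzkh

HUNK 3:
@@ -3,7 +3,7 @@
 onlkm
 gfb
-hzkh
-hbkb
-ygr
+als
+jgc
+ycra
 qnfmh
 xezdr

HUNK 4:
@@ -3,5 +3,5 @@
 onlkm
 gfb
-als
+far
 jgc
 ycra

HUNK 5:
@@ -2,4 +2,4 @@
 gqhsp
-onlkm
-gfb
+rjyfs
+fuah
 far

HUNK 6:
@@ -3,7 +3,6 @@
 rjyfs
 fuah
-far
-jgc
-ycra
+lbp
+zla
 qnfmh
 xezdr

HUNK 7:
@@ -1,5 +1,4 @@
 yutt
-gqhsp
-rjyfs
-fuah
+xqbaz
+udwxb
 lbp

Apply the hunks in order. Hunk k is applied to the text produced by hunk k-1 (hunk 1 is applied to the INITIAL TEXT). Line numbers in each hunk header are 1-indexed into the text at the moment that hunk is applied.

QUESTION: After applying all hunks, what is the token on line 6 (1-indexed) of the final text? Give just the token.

Hunk 1: at line 1 remove [fkkq] add [nzkr] -> 8 lines: yutt gqhsp nzkr hzkh hbkb ygr qnfmh xezdr
Hunk 2: at line 2 remove [nzkr] add [onlkm,gfb] -> 9 lines: yutt gqhsp onlkm gfb hzkh hbkb ygr qnfmh xezdr
Hunk 3: at line 3 remove [hzkh,hbkb,ygr] add [als,jgc,ycra] -> 9 lines: yutt gqhsp onlkm gfb als jgc ycra qnfmh xezdr
Hunk 4: at line 3 remove [als] add [far] -> 9 lines: yutt gqhsp onlkm gfb far jgc ycra qnfmh xezdr
Hunk 5: at line 2 remove [onlkm,gfb] add [rjyfs,fuah] -> 9 lines: yutt gqhsp rjyfs fuah far jgc ycra qnfmh xezdr
Hunk 6: at line 3 remove [far,jgc,ycra] add [lbp,zla] -> 8 lines: yutt gqhsp rjyfs fuah lbp zla qnfmh xezdr
Hunk 7: at line 1 remove [gqhsp,rjyfs,fuah] add [xqbaz,udwxb] -> 7 lines: yutt xqbaz udwxb lbp zla qnfmh xezdr
Final line 6: qnfmh

Answer: qnfmh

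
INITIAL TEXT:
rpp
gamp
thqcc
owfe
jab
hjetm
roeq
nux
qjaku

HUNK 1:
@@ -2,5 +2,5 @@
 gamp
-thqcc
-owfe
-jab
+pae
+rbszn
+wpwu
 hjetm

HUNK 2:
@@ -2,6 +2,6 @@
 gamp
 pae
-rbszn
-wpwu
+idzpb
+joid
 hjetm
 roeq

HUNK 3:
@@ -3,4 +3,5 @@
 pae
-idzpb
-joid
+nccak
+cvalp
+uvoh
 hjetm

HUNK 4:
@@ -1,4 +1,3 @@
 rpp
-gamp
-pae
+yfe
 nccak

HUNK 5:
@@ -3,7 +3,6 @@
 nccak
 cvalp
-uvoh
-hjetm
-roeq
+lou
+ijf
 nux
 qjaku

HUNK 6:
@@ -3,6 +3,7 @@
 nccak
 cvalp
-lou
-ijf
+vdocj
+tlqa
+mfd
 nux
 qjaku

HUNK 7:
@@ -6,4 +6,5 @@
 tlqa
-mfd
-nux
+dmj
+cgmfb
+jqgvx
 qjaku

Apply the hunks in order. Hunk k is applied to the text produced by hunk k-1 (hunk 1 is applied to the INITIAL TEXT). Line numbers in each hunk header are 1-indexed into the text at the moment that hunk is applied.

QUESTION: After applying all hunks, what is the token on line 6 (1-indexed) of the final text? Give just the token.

Answer: tlqa

Derivation:
Hunk 1: at line 2 remove [thqcc,owfe,jab] add [pae,rbszn,wpwu] -> 9 lines: rpp gamp pae rbszn wpwu hjetm roeq nux qjaku
Hunk 2: at line 2 remove [rbszn,wpwu] add [idzpb,joid] -> 9 lines: rpp gamp pae idzpb joid hjetm roeq nux qjaku
Hunk 3: at line 3 remove [idzpb,joid] add [nccak,cvalp,uvoh] -> 10 lines: rpp gamp pae nccak cvalp uvoh hjetm roeq nux qjaku
Hunk 4: at line 1 remove [gamp,pae] add [yfe] -> 9 lines: rpp yfe nccak cvalp uvoh hjetm roeq nux qjaku
Hunk 5: at line 3 remove [uvoh,hjetm,roeq] add [lou,ijf] -> 8 lines: rpp yfe nccak cvalp lou ijf nux qjaku
Hunk 6: at line 3 remove [lou,ijf] add [vdocj,tlqa,mfd] -> 9 lines: rpp yfe nccak cvalp vdocj tlqa mfd nux qjaku
Hunk 7: at line 6 remove [mfd,nux] add [dmj,cgmfb,jqgvx] -> 10 lines: rpp yfe nccak cvalp vdocj tlqa dmj cgmfb jqgvx qjaku
Final line 6: tlqa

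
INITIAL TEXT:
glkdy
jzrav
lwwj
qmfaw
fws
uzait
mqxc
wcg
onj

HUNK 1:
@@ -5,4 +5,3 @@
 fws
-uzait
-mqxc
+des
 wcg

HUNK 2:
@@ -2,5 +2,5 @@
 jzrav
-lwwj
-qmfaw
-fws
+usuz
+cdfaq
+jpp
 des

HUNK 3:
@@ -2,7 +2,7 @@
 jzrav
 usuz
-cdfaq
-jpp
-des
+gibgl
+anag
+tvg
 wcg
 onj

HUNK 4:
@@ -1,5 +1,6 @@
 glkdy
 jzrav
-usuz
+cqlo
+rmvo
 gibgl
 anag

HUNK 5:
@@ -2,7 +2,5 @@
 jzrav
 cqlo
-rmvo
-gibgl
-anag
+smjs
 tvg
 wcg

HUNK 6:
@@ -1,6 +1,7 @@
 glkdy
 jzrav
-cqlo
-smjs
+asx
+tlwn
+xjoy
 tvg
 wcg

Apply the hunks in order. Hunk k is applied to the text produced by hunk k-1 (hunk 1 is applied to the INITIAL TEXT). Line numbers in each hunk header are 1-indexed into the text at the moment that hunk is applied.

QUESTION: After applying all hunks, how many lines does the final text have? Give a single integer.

Answer: 8

Derivation:
Hunk 1: at line 5 remove [uzait,mqxc] add [des] -> 8 lines: glkdy jzrav lwwj qmfaw fws des wcg onj
Hunk 2: at line 2 remove [lwwj,qmfaw,fws] add [usuz,cdfaq,jpp] -> 8 lines: glkdy jzrav usuz cdfaq jpp des wcg onj
Hunk 3: at line 2 remove [cdfaq,jpp,des] add [gibgl,anag,tvg] -> 8 lines: glkdy jzrav usuz gibgl anag tvg wcg onj
Hunk 4: at line 1 remove [usuz] add [cqlo,rmvo] -> 9 lines: glkdy jzrav cqlo rmvo gibgl anag tvg wcg onj
Hunk 5: at line 2 remove [rmvo,gibgl,anag] add [smjs] -> 7 lines: glkdy jzrav cqlo smjs tvg wcg onj
Hunk 6: at line 1 remove [cqlo,smjs] add [asx,tlwn,xjoy] -> 8 lines: glkdy jzrav asx tlwn xjoy tvg wcg onj
Final line count: 8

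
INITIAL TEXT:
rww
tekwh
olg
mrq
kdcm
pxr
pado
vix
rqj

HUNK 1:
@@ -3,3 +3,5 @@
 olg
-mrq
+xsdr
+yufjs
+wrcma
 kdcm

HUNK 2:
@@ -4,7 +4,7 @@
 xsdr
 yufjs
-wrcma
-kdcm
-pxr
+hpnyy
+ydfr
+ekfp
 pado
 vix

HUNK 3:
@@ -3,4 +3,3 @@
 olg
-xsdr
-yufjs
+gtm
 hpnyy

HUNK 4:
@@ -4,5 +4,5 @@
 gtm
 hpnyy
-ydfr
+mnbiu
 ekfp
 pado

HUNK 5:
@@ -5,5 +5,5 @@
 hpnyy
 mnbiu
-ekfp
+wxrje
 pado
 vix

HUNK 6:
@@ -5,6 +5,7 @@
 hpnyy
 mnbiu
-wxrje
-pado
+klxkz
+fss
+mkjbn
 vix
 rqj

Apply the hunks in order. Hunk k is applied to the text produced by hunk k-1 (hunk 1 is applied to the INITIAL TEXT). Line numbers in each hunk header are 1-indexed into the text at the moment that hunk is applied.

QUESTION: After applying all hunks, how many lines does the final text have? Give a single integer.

Answer: 11

Derivation:
Hunk 1: at line 3 remove [mrq] add [xsdr,yufjs,wrcma] -> 11 lines: rww tekwh olg xsdr yufjs wrcma kdcm pxr pado vix rqj
Hunk 2: at line 4 remove [wrcma,kdcm,pxr] add [hpnyy,ydfr,ekfp] -> 11 lines: rww tekwh olg xsdr yufjs hpnyy ydfr ekfp pado vix rqj
Hunk 3: at line 3 remove [xsdr,yufjs] add [gtm] -> 10 lines: rww tekwh olg gtm hpnyy ydfr ekfp pado vix rqj
Hunk 4: at line 4 remove [ydfr] add [mnbiu] -> 10 lines: rww tekwh olg gtm hpnyy mnbiu ekfp pado vix rqj
Hunk 5: at line 5 remove [ekfp] add [wxrje] -> 10 lines: rww tekwh olg gtm hpnyy mnbiu wxrje pado vix rqj
Hunk 6: at line 5 remove [wxrje,pado] add [klxkz,fss,mkjbn] -> 11 lines: rww tekwh olg gtm hpnyy mnbiu klxkz fss mkjbn vix rqj
Final line count: 11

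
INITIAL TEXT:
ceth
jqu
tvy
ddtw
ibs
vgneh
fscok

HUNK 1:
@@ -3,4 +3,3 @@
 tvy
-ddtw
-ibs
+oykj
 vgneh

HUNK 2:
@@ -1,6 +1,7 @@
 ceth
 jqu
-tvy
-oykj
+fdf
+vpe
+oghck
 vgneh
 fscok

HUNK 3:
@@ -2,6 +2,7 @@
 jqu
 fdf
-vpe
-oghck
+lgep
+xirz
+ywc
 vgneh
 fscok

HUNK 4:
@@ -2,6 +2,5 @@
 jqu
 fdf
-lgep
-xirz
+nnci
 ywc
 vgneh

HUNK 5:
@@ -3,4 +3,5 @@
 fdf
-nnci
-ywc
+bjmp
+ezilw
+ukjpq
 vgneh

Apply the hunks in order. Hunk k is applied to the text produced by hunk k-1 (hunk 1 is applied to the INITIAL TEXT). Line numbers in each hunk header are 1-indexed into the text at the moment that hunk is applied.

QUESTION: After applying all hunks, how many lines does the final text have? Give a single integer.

Hunk 1: at line 3 remove [ddtw,ibs] add [oykj] -> 6 lines: ceth jqu tvy oykj vgneh fscok
Hunk 2: at line 1 remove [tvy,oykj] add [fdf,vpe,oghck] -> 7 lines: ceth jqu fdf vpe oghck vgneh fscok
Hunk 3: at line 2 remove [vpe,oghck] add [lgep,xirz,ywc] -> 8 lines: ceth jqu fdf lgep xirz ywc vgneh fscok
Hunk 4: at line 2 remove [lgep,xirz] add [nnci] -> 7 lines: ceth jqu fdf nnci ywc vgneh fscok
Hunk 5: at line 3 remove [nnci,ywc] add [bjmp,ezilw,ukjpq] -> 8 lines: ceth jqu fdf bjmp ezilw ukjpq vgneh fscok
Final line count: 8

Answer: 8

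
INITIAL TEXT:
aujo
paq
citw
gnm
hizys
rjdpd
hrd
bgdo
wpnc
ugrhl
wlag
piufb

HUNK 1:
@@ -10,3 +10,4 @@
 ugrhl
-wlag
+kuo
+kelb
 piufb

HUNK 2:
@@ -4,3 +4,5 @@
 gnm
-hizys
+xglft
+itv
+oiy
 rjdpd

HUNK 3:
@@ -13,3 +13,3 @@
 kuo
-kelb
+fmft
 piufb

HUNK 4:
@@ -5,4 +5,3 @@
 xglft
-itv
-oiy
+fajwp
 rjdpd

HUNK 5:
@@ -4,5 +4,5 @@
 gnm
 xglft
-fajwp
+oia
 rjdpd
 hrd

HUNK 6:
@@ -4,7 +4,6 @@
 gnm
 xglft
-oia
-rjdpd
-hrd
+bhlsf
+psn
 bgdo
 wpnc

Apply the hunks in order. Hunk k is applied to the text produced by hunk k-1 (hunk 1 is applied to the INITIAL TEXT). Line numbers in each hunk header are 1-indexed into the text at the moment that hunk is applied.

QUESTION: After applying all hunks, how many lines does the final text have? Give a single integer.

Hunk 1: at line 10 remove [wlag] add [kuo,kelb] -> 13 lines: aujo paq citw gnm hizys rjdpd hrd bgdo wpnc ugrhl kuo kelb piufb
Hunk 2: at line 4 remove [hizys] add [xglft,itv,oiy] -> 15 lines: aujo paq citw gnm xglft itv oiy rjdpd hrd bgdo wpnc ugrhl kuo kelb piufb
Hunk 3: at line 13 remove [kelb] add [fmft] -> 15 lines: aujo paq citw gnm xglft itv oiy rjdpd hrd bgdo wpnc ugrhl kuo fmft piufb
Hunk 4: at line 5 remove [itv,oiy] add [fajwp] -> 14 lines: aujo paq citw gnm xglft fajwp rjdpd hrd bgdo wpnc ugrhl kuo fmft piufb
Hunk 5: at line 4 remove [fajwp] add [oia] -> 14 lines: aujo paq citw gnm xglft oia rjdpd hrd bgdo wpnc ugrhl kuo fmft piufb
Hunk 6: at line 4 remove [oia,rjdpd,hrd] add [bhlsf,psn] -> 13 lines: aujo paq citw gnm xglft bhlsf psn bgdo wpnc ugrhl kuo fmft piufb
Final line count: 13

Answer: 13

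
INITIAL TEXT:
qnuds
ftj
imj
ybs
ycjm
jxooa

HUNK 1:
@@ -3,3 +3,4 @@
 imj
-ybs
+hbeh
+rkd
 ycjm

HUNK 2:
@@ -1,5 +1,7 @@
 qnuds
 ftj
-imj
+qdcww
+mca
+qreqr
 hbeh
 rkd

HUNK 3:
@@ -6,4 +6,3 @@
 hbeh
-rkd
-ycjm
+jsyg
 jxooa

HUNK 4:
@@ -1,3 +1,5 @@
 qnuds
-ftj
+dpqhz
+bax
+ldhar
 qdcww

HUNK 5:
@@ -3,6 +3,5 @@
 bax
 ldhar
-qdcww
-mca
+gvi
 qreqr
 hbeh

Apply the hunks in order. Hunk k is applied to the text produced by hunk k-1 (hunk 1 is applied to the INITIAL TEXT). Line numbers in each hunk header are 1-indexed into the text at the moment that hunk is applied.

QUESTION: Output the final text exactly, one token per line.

Answer: qnuds
dpqhz
bax
ldhar
gvi
qreqr
hbeh
jsyg
jxooa

Derivation:
Hunk 1: at line 3 remove [ybs] add [hbeh,rkd] -> 7 lines: qnuds ftj imj hbeh rkd ycjm jxooa
Hunk 2: at line 1 remove [imj] add [qdcww,mca,qreqr] -> 9 lines: qnuds ftj qdcww mca qreqr hbeh rkd ycjm jxooa
Hunk 3: at line 6 remove [rkd,ycjm] add [jsyg] -> 8 lines: qnuds ftj qdcww mca qreqr hbeh jsyg jxooa
Hunk 4: at line 1 remove [ftj] add [dpqhz,bax,ldhar] -> 10 lines: qnuds dpqhz bax ldhar qdcww mca qreqr hbeh jsyg jxooa
Hunk 5: at line 3 remove [qdcww,mca] add [gvi] -> 9 lines: qnuds dpqhz bax ldhar gvi qreqr hbeh jsyg jxooa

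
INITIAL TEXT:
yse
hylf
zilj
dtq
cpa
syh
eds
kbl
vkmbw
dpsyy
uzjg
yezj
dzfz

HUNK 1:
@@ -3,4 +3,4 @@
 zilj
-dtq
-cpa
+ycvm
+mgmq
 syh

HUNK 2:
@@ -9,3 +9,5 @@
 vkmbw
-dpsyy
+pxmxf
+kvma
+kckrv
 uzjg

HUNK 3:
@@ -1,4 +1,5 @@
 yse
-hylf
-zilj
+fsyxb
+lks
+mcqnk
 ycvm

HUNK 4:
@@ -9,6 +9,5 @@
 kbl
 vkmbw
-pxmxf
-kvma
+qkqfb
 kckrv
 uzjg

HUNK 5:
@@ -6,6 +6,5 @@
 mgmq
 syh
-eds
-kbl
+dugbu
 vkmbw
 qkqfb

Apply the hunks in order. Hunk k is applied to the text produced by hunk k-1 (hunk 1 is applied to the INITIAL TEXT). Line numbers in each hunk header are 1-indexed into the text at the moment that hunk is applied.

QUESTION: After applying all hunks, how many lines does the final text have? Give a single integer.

Answer: 14

Derivation:
Hunk 1: at line 3 remove [dtq,cpa] add [ycvm,mgmq] -> 13 lines: yse hylf zilj ycvm mgmq syh eds kbl vkmbw dpsyy uzjg yezj dzfz
Hunk 2: at line 9 remove [dpsyy] add [pxmxf,kvma,kckrv] -> 15 lines: yse hylf zilj ycvm mgmq syh eds kbl vkmbw pxmxf kvma kckrv uzjg yezj dzfz
Hunk 3: at line 1 remove [hylf,zilj] add [fsyxb,lks,mcqnk] -> 16 lines: yse fsyxb lks mcqnk ycvm mgmq syh eds kbl vkmbw pxmxf kvma kckrv uzjg yezj dzfz
Hunk 4: at line 9 remove [pxmxf,kvma] add [qkqfb] -> 15 lines: yse fsyxb lks mcqnk ycvm mgmq syh eds kbl vkmbw qkqfb kckrv uzjg yezj dzfz
Hunk 5: at line 6 remove [eds,kbl] add [dugbu] -> 14 lines: yse fsyxb lks mcqnk ycvm mgmq syh dugbu vkmbw qkqfb kckrv uzjg yezj dzfz
Final line count: 14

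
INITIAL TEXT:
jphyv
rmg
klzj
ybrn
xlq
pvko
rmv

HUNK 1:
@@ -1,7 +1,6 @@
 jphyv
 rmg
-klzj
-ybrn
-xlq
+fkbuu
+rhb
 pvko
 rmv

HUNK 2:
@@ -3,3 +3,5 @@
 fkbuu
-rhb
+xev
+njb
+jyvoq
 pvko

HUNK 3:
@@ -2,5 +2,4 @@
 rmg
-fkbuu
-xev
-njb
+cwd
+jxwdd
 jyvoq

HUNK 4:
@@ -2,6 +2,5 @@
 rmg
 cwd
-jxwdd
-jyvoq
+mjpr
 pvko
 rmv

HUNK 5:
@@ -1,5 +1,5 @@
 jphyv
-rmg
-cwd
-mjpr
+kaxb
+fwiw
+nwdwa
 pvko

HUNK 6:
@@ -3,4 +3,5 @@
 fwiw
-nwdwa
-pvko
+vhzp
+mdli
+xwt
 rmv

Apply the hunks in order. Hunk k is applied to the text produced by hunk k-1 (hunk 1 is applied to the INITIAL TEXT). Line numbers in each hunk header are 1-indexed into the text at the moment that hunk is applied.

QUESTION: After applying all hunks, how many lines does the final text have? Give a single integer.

Hunk 1: at line 1 remove [klzj,ybrn,xlq] add [fkbuu,rhb] -> 6 lines: jphyv rmg fkbuu rhb pvko rmv
Hunk 2: at line 3 remove [rhb] add [xev,njb,jyvoq] -> 8 lines: jphyv rmg fkbuu xev njb jyvoq pvko rmv
Hunk 3: at line 2 remove [fkbuu,xev,njb] add [cwd,jxwdd] -> 7 lines: jphyv rmg cwd jxwdd jyvoq pvko rmv
Hunk 4: at line 2 remove [jxwdd,jyvoq] add [mjpr] -> 6 lines: jphyv rmg cwd mjpr pvko rmv
Hunk 5: at line 1 remove [rmg,cwd,mjpr] add [kaxb,fwiw,nwdwa] -> 6 lines: jphyv kaxb fwiw nwdwa pvko rmv
Hunk 6: at line 3 remove [nwdwa,pvko] add [vhzp,mdli,xwt] -> 7 lines: jphyv kaxb fwiw vhzp mdli xwt rmv
Final line count: 7

Answer: 7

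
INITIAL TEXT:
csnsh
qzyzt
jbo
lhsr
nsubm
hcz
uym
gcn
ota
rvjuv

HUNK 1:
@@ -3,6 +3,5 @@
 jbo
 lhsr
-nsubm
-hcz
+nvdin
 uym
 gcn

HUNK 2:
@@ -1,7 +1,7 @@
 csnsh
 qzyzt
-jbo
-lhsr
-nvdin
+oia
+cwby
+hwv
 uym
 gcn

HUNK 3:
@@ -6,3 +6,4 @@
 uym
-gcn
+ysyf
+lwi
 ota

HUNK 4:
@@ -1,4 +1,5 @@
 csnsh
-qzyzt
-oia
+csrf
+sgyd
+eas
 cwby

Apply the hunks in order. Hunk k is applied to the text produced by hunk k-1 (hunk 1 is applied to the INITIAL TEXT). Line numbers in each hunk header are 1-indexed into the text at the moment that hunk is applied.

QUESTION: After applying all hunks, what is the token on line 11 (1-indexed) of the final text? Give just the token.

Hunk 1: at line 3 remove [nsubm,hcz] add [nvdin] -> 9 lines: csnsh qzyzt jbo lhsr nvdin uym gcn ota rvjuv
Hunk 2: at line 1 remove [jbo,lhsr,nvdin] add [oia,cwby,hwv] -> 9 lines: csnsh qzyzt oia cwby hwv uym gcn ota rvjuv
Hunk 3: at line 6 remove [gcn] add [ysyf,lwi] -> 10 lines: csnsh qzyzt oia cwby hwv uym ysyf lwi ota rvjuv
Hunk 4: at line 1 remove [qzyzt,oia] add [csrf,sgyd,eas] -> 11 lines: csnsh csrf sgyd eas cwby hwv uym ysyf lwi ota rvjuv
Final line 11: rvjuv

Answer: rvjuv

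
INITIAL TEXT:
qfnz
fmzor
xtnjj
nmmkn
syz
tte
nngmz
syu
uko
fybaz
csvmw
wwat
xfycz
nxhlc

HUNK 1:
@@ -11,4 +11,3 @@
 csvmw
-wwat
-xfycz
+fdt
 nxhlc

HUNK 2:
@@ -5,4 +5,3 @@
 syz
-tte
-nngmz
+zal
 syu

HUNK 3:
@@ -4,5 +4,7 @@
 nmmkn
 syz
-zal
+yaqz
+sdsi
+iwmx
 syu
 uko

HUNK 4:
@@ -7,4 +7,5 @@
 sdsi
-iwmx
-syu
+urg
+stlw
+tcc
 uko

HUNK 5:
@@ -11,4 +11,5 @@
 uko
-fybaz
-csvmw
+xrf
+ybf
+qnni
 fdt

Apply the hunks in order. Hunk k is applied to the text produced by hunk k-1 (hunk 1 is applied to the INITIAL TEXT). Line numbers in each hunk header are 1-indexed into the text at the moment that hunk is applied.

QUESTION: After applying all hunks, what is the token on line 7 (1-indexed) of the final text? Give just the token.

Hunk 1: at line 11 remove [wwat,xfycz] add [fdt] -> 13 lines: qfnz fmzor xtnjj nmmkn syz tte nngmz syu uko fybaz csvmw fdt nxhlc
Hunk 2: at line 5 remove [tte,nngmz] add [zal] -> 12 lines: qfnz fmzor xtnjj nmmkn syz zal syu uko fybaz csvmw fdt nxhlc
Hunk 3: at line 4 remove [zal] add [yaqz,sdsi,iwmx] -> 14 lines: qfnz fmzor xtnjj nmmkn syz yaqz sdsi iwmx syu uko fybaz csvmw fdt nxhlc
Hunk 4: at line 7 remove [iwmx,syu] add [urg,stlw,tcc] -> 15 lines: qfnz fmzor xtnjj nmmkn syz yaqz sdsi urg stlw tcc uko fybaz csvmw fdt nxhlc
Hunk 5: at line 11 remove [fybaz,csvmw] add [xrf,ybf,qnni] -> 16 lines: qfnz fmzor xtnjj nmmkn syz yaqz sdsi urg stlw tcc uko xrf ybf qnni fdt nxhlc
Final line 7: sdsi

Answer: sdsi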